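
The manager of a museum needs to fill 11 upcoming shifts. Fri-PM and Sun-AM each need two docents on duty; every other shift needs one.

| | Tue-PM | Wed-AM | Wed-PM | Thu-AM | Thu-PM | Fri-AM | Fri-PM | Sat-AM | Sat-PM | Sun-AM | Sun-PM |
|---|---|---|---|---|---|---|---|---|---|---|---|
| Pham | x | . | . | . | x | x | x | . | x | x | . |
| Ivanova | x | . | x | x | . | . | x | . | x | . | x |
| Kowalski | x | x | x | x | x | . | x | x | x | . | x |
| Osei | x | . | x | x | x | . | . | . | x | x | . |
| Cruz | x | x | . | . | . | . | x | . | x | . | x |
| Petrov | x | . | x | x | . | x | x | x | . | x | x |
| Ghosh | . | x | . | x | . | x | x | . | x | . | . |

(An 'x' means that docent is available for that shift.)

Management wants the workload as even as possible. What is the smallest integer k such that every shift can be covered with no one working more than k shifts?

With 7 docents and 13 worker-slots to fill, someone must work at least ⌈13/7⌉ = 2 shifts, so k ≥ 2.
k = 2 works: Tue-PM→Cruz, Wed-AM→Kowalski, Wed-PM→Ivanova, Thu-AM→Osei, Thu-PM→Pham, Fri-AM→Pham, Fri-PM→Petrov+Ghosh, Sat-AM→Kowalski, Sat-PM→Cruz, Sun-AM→Osei+Petrov, Sun-PM→Ivanova.
Loads: Pham 2, Ivanova 2, Kowalski 2, Osei 2, Cruz 2, Petrov 2, Ghosh 1 — all ≤ 2.

2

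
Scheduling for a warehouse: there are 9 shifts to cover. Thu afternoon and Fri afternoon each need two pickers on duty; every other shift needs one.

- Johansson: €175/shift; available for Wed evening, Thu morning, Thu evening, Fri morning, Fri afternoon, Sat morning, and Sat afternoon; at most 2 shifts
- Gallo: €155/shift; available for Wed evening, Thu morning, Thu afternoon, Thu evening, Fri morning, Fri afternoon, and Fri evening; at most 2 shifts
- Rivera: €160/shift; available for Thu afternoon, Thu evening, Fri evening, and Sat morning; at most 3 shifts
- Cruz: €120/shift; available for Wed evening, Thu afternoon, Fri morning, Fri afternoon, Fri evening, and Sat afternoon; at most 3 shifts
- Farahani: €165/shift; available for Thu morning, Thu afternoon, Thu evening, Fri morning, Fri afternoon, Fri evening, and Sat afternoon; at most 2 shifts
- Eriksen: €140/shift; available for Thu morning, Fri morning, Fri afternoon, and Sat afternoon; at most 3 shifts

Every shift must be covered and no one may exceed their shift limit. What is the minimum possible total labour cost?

Picking the cheapest available picker for each shift independently would cost €1470, but that ignores the shift limits.
An optimal schedule: Wed evening→Cruz, Thu morning→Eriksen, Thu afternoon→Cruz+Rivera, Thu evening→Gallo, Fri morning→Eriksen, Fri afternoon→Eriksen+Gallo, Fri evening→Rivera, Sat morning→Rivera, Sat afternoon→Cruz.
Total: 120 + 140 + 120 + 160 + 155 + 140 + 140 + 155 + 160 + 160 + 120 = €1570.

€1570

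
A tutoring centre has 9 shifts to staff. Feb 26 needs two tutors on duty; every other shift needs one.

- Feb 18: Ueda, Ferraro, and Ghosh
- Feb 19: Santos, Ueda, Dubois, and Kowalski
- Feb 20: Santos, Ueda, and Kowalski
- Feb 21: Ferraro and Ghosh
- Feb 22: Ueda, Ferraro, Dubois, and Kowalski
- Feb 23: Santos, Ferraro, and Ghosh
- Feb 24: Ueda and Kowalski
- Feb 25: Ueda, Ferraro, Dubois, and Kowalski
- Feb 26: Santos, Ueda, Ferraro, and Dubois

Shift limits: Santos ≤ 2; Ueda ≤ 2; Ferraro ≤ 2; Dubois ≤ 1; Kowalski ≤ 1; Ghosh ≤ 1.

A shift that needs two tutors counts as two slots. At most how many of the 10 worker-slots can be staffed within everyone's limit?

Total capacity across all tutors is 2+2+2+1+1+1 = 9, and 10 slots are needed, so at most 9 can be filled.
An assignment achieving 9: Feb 18→Ueda, Feb 19→Santos, Feb 20→Santos, Feb 21→Ferraro, Feb 22→Ferraro, Feb 23→Ghosh, Feb 24→Ueda, Feb 25→Kowalski, Feb 26→Dubois.
Loads: Santos 2/2, Ueda 2/2, Ferraro 2/2, Dubois 1/1, Kowalski 1/1, Ghosh 1/1.

9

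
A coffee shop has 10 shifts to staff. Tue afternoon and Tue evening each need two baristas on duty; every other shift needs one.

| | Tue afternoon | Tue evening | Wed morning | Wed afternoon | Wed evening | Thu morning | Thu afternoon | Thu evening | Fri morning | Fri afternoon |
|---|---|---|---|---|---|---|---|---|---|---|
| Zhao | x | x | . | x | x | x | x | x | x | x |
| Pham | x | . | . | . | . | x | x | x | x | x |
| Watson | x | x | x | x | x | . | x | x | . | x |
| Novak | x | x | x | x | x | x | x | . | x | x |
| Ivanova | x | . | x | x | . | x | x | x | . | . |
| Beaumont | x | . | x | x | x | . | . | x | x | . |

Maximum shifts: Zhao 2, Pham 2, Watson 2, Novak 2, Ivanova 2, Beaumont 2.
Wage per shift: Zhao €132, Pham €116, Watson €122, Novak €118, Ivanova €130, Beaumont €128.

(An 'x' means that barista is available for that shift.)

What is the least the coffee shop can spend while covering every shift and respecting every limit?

€1492

Picking the cheapest available barista for each shift independently would cost €1408, but that ignores the shift limits.
An optimal schedule: Tue afternoon→Ivanova+Beaumont, Tue evening→Zhao+Watson, Wed morning→Watson, Wed afternoon→Novak, Wed evening→Zhao, Thu morning→Pham, Thu afternoon→Ivanova, Thu evening→Beaumont, Fri morning→Pham, Fri afternoon→Novak.
Total: 130 + 128 + 132 + 122 + 122 + 118 + 132 + 116 + 130 + 128 + 116 + 118 = €1492.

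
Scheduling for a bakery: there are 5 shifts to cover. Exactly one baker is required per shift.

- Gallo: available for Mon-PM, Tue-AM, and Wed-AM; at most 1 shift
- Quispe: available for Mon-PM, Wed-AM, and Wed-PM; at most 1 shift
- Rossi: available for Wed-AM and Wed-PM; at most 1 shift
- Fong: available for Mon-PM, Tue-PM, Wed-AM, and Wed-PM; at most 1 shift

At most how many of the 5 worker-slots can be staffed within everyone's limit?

Total capacity across all bakers is 1+1+1+1 = 4, and 5 slots are needed, so at most 4 can be filled.
An assignment achieving 4: Mon-PM→Quispe, Tue-AM→Gallo, Tue-PM→Fong, Wed-PM→Rossi.
Loads: Gallo 1/1, Quispe 1/1, Rossi 1/1, Fong 1/1.

4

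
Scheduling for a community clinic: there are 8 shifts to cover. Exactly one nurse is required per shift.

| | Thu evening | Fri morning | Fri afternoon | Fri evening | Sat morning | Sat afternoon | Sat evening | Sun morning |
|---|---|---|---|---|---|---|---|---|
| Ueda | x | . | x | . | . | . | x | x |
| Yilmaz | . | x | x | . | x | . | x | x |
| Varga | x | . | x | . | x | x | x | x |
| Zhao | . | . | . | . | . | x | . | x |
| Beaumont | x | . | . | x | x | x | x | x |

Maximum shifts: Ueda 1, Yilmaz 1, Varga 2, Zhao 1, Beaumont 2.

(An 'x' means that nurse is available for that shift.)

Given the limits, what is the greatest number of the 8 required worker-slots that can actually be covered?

Total capacity across all nurses is 1+1+2+1+2 = 7, and 8 slots are needed, so at most 7 can be filled.
An assignment achieving 7: Thu evening→Ueda, Fri morning→Yilmaz, Fri afternoon→Varga, Fri evening→Beaumont, Sat morning→Varga, Sat afternoon→Zhao, Sat evening→Beaumont.
Loads: Ueda 1/1, Yilmaz 1/1, Varga 2/2, Zhao 1/1, Beaumont 2/2.

7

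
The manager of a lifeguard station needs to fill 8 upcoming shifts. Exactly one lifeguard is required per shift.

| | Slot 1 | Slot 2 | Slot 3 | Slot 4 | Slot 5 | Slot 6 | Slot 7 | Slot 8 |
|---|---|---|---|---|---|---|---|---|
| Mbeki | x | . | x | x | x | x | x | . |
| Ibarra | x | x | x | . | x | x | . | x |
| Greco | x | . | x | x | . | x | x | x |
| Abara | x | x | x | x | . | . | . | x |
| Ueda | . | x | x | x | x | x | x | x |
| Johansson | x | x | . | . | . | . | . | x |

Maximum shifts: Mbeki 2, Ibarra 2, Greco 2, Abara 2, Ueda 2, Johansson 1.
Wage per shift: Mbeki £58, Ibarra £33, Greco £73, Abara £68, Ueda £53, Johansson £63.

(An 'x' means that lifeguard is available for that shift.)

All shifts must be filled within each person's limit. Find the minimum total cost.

Picking the cheapest available lifeguard for each shift independently would cost £304, but that ignores the shift limits.
An optimal schedule: Slot 1→Mbeki, Slot 2→Ibarra, Slot 3→Abara, Slot 4→Ueda, Slot 5→Ibarra, Slot 6→Mbeki, Slot 7→Ueda, Slot 8→Johansson.
Total: 58 + 33 + 68 + 53 + 33 + 58 + 53 + 63 = £419.

£419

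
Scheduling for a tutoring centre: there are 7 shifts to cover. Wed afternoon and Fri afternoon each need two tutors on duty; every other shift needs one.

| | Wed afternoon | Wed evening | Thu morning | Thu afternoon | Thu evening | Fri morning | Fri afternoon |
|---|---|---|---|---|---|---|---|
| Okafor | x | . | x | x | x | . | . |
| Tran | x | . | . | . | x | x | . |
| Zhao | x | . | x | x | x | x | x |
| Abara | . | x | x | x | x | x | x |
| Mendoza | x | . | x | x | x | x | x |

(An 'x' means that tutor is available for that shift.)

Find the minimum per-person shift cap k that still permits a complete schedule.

2

With 5 tutors and 9 worker-slots to fill, someone must work at least ⌈9/5⌉ = 2 shifts, so k ≥ 2.
k = 2 works: Wed afternoon→Zhao+Mendoza, Wed evening→Abara, Thu morning→Okafor, Thu afternoon→Okafor, Thu evening→Tran, Fri morning→Tran, Fri afternoon→Zhao+Abara.
Loads: Okafor 2, Tran 2, Zhao 2, Abara 2, Mendoza 1 — all ≤ 2.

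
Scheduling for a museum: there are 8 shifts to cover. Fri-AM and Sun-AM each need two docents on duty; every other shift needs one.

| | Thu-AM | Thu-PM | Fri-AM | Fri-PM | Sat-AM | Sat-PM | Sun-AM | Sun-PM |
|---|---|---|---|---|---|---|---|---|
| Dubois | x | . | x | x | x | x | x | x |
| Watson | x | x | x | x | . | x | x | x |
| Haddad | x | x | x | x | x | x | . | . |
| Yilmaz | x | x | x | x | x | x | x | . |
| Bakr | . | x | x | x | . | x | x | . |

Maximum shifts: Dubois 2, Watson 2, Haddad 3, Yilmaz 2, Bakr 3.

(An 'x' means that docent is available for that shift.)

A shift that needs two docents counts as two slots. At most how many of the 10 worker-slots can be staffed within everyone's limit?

10

Total capacity across all docents is 2+2+3+2+3 = 12, and 10 slots are needed, so at most 10 can be filled.
An assignment achieving 10: Thu-AM→Watson, Thu-PM→Watson, Fri-AM→Haddad+Yilmaz, Fri-PM→Haddad, Sat-AM→Dubois, Sat-PM→Haddad, Sun-AM→Yilmaz+Bakr, Sun-PM→Dubois.
Loads: Dubois 2/2, Watson 2/2, Haddad 3/3, Yilmaz 2/2, Bakr 1/3.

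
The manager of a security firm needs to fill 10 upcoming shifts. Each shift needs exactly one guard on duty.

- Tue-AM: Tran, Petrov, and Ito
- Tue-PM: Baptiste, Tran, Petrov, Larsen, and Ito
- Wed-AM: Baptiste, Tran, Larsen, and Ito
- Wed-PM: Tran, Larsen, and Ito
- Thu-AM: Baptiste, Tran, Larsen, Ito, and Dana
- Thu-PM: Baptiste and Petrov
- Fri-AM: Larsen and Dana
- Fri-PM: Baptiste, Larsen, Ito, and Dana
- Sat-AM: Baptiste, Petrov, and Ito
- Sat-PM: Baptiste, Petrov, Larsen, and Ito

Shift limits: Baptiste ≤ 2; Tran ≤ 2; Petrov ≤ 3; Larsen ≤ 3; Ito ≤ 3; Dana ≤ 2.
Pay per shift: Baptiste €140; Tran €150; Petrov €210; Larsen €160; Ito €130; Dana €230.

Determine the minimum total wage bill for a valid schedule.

Picking the cheapest available guard for each shift independently would cost €1340, but that ignores the shift limits.
An optimal schedule: Tue-AM→Ito, Tue-PM→Tran, Wed-AM→Baptiste, Wed-PM→Ito, Thu-AM→Tran, Thu-PM→Baptiste, Fri-AM→Larsen, Fri-PM→Larsen, Sat-AM→Ito, Sat-PM→Larsen.
Total: 130 + 150 + 140 + 130 + 150 + 140 + 160 + 160 + 130 + 160 = €1450.

€1450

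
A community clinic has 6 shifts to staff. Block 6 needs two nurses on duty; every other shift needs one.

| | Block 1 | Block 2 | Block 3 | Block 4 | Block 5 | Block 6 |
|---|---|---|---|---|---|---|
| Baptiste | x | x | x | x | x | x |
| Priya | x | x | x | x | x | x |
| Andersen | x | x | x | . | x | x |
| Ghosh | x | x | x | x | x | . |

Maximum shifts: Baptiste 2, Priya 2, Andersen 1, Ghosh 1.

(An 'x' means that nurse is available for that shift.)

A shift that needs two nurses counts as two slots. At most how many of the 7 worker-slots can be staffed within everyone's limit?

Total capacity across all nurses is 2+2+1+1 = 6, and 7 slots are needed, so at most 6 can be filled.
An assignment achieving 6: Block 1→Priya, Block 2→Andersen, Block 3→Ghosh, Block 4→Baptiste, Block 6→Baptiste+Priya.
Loads: Baptiste 2/2, Priya 2/2, Andersen 1/1, Ghosh 1/1.

6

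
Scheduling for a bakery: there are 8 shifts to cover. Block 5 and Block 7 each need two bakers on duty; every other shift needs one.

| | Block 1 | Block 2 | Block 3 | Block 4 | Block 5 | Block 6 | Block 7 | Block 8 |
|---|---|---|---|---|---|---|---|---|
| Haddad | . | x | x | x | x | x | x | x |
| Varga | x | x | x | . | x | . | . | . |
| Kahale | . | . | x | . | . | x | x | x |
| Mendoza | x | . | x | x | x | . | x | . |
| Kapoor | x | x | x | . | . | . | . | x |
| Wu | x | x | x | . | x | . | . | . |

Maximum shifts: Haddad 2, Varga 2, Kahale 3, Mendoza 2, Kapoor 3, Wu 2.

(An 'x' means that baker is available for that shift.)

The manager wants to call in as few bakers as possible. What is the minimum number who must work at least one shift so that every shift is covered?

10 slots to fill and no one can take more than 3, so at least ⌈10/3⌉ = 4 bakers are needed.
Haddad, Kahale, Mendoza, and Kapoor alone can cover everything: Block 1→Kapoor, Block 2→Kapoor, Block 3→Kapoor, Block 4→Haddad, Block 5→Haddad+Mendoza, Block 6→Kahale, Block 7→Kahale+Mendoza, Block 8→Kahale.

4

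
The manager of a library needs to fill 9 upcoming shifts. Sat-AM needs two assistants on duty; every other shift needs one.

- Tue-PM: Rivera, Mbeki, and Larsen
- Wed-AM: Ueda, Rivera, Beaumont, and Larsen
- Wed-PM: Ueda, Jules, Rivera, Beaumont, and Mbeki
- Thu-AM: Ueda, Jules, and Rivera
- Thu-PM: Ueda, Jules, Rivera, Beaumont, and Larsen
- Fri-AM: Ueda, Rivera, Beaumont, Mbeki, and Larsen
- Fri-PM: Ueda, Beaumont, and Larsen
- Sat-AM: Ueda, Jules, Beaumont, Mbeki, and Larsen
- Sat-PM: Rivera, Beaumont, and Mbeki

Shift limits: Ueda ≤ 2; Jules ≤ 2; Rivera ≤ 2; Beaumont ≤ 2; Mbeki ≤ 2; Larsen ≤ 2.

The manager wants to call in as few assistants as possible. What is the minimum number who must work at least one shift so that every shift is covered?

5

10 slots to fill and no one can take more than 2, so at least ⌈10/2⌉ = 5 assistants are needed.
Ueda, Jules, Rivera, Beaumont, and Mbeki alone can cover everything: Tue-PM→Rivera, Wed-AM→Ueda, Wed-PM→Mbeki, Thu-AM→Jules, Thu-PM→Jules, Fri-AM→Beaumont, Fri-PM→Ueda, Sat-AM→Beaumont+Mbeki, Sat-PM→Rivera.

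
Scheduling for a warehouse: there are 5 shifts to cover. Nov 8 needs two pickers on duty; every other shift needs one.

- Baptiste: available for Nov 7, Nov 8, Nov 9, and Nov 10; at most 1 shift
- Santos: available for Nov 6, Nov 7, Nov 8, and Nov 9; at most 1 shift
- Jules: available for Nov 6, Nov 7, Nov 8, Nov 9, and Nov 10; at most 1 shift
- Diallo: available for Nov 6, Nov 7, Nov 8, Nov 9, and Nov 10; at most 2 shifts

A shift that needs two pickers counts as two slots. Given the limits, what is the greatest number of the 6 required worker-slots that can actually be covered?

Total capacity across all pickers is 1+1+1+2 = 5, and 6 slots are needed, so at most 5 can be filled.
An assignment achieving 5: Nov 6→Santos, Nov 7→Jules, Nov 8→Diallo, Nov 9→Diallo, Nov 10→Baptiste.
Loads: Baptiste 1/1, Santos 1/1, Jules 1/1, Diallo 2/2.

5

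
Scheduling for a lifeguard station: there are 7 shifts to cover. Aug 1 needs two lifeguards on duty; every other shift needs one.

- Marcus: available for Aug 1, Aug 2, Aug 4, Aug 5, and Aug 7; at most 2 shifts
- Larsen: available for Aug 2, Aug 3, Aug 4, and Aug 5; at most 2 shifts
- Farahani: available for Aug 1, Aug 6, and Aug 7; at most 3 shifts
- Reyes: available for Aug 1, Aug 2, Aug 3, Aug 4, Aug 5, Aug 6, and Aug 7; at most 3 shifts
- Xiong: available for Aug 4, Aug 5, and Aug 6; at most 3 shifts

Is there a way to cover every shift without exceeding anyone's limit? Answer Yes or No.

One valid schedule: Aug 1→Marcus+Farahani, Aug 2→Marcus, Aug 3→Larsen, Aug 4→Larsen, Aug 5→Reyes, Aug 6→Farahani, Aug 7→Farahani.
Loads: Marcus 2/2, Larsen 2/2, Farahani 3/3, Reyes 1/3, Xiong 0/3 — all within limits.

Yes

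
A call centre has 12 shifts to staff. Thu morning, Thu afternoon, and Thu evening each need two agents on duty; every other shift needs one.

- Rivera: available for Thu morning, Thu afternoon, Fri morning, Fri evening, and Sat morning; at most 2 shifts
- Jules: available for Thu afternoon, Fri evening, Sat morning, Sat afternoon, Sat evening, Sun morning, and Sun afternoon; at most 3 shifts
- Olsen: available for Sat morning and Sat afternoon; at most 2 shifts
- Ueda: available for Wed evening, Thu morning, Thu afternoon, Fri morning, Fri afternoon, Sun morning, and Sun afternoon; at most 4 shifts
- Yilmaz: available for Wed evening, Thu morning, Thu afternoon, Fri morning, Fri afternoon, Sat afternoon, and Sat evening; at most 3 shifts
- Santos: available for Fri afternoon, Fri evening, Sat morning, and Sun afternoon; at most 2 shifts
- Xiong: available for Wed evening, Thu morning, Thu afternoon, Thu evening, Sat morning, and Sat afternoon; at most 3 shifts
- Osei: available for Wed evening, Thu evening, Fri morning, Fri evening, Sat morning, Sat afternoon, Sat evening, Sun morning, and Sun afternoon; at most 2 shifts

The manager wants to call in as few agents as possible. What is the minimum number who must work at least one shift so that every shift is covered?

15 slots to fill and no one can take more than 4, so at least ⌈15/4⌉ = 4 agents are needed.
Any 4 agents together have capacity at most 4+3+3+3 = 13 < 15 slots, so 4 can never suffice.
Jules, Ueda, Yilmaz, Xiong, and Osei alone can cover everything: Wed evening→Yilmaz, Thu morning→Ueda+Yilmaz, Thu afternoon→Yilmaz+Xiong, Thu evening→Xiong+Osei, Fri morning→Ueda, Fri afternoon→Ueda, Fri evening→Jules, Sat morning→Jules, Sat afternoon→Xiong, Sat evening→Jules, Sun morning→Ueda, Sun afternoon→Osei.

5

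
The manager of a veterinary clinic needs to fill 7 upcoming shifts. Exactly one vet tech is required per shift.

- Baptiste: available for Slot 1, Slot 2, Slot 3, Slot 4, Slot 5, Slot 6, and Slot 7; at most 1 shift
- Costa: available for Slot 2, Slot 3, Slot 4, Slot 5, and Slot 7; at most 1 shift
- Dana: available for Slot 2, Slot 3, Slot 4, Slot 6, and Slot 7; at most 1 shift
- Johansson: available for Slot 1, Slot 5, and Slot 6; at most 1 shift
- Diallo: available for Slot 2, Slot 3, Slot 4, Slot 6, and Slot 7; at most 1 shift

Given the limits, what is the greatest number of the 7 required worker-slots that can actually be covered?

5

Total capacity across all vet techs is 1+1+1+1+1 = 5, and 7 slots are needed, so at most 5 can be filled.
An assignment achieving 5: Slot 1→Baptiste, Slot 2→Dana, Slot 3→Diallo, Slot 5→Costa, Slot 6→Johansson.
Loads: Baptiste 1/1, Costa 1/1, Dana 1/1, Johansson 1/1, Diallo 1/1.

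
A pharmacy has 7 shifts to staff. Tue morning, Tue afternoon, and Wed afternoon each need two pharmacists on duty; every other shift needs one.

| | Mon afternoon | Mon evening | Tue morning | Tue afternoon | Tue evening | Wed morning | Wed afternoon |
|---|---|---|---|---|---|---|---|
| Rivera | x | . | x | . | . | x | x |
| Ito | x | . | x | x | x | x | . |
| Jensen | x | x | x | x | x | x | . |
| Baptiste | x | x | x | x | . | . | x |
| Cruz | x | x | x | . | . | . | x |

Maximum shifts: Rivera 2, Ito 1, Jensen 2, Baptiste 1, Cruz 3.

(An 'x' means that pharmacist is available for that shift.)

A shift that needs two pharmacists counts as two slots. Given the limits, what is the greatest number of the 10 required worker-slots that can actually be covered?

Total capacity across all pharmacists is 2+1+2+1+3 = 9, and 10 slots are needed, so at most 9 can be filled.
An assignment achieving 9: Mon afternoon→Cruz, Mon evening→Jensen, Tue morning→Cruz, Tue afternoon→Jensen+Baptiste, Tue evening→Ito, Wed morning→Rivera, Wed afternoon→Rivera+Cruz.
Loads: Rivera 2/2, Ito 1/1, Jensen 2/2, Baptiste 1/1, Cruz 3/3.

9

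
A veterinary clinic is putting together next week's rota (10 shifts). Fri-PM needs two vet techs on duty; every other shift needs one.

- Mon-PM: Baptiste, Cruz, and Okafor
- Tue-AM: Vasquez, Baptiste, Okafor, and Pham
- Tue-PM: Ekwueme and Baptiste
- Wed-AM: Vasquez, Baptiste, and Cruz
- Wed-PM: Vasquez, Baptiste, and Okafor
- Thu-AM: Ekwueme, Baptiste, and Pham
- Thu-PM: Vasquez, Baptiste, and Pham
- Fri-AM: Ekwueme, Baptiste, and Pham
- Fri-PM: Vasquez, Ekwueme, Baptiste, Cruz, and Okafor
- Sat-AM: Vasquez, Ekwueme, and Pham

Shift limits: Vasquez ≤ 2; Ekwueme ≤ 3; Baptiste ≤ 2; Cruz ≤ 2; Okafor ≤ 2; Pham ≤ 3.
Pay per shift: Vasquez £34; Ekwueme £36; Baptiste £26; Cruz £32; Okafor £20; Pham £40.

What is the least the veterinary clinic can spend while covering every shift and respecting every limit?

£332

Picking the cheapest available vet tech for each shift independently would cost £270, but that ignores the shift limits.
An optimal schedule: Mon-PM→Okafor, Tue-AM→Vasquez, Tue-PM→Baptiste, Wed-AM→Cruz, Wed-PM→Okafor, Thu-AM→Baptiste, Thu-PM→Vasquez, Fri-AM→Ekwueme, Fri-PM→Cruz+Ekwueme, Sat-AM→Ekwueme.
Total: 20 + 34 + 26 + 32 + 20 + 26 + 34 + 36 + 32 + 36 + 36 = £332.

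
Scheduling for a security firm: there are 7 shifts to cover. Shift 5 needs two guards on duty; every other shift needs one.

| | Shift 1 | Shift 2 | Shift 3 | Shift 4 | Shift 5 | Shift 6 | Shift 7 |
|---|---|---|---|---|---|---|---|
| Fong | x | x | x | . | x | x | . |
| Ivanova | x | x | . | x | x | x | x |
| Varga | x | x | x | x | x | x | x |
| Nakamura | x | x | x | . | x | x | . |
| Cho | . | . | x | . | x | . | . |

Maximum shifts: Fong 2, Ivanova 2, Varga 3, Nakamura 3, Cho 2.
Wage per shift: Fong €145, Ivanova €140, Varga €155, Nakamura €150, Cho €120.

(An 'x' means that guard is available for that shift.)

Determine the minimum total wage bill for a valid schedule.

€1110

Picking the cheapest available guard for each shift independently would cost €1080, but that ignores the shift limits.
An optimal schedule: Shift 1→Fong, Shift 2→Fong, Shift 3→Cho, Shift 4→Ivanova, Shift 5→Cho+Nakamura, Shift 6→Nakamura, Shift 7→Ivanova.
Total: 145 + 145 + 120 + 140 + 120 + 150 + 150 + 140 = €1110.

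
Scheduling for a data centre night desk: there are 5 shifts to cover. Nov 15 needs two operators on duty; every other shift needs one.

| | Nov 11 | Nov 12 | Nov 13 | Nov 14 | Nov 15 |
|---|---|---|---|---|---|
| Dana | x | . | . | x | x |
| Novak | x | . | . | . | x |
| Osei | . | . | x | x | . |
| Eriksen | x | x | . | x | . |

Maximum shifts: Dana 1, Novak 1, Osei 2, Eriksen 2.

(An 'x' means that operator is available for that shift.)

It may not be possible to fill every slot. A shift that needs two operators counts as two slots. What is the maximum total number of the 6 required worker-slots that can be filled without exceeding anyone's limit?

Total capacity across all operators is 1+1+2+2 = 6, and 6 slots are needed, so at most 6 can be filled.
An assignment achieving 6: Nov 11→Eriksen, Nov 12→Eriksen, Nov 13→Osei, Nov 14→Osei, Nov 15→Dana+Novak.
Loads: Dana 1/1, Novak 1/1, Osei 2/2, Eriksen 2/2.

6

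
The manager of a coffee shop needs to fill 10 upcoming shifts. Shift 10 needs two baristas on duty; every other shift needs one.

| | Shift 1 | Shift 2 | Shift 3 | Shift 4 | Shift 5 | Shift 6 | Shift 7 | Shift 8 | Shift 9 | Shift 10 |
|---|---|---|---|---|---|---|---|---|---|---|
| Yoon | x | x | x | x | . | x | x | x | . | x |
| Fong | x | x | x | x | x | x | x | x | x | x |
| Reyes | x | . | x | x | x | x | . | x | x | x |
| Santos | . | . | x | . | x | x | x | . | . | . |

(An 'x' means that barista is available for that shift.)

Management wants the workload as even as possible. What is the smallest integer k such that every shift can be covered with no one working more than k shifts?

With 4 baristas and 11 worker-slots to fill, someone must work at least ⌈11/4⌉ = 3 shifts, so k ≥ 3.
k = 3 works: Shift 1→Yoon, Shift 2→Yoon, Shift 3→Reyes, Shift 4→Yoon, Shift 5→Fong, Shift 6→Santos, Shift 7→Santos, Shift 8→Reyes, Shift 9→Fong, Shift 10→Fong+Reyes.
Loads: Yoon 3, Fong 3, Reyes 3, Santos 2 — all ≤ 3.

3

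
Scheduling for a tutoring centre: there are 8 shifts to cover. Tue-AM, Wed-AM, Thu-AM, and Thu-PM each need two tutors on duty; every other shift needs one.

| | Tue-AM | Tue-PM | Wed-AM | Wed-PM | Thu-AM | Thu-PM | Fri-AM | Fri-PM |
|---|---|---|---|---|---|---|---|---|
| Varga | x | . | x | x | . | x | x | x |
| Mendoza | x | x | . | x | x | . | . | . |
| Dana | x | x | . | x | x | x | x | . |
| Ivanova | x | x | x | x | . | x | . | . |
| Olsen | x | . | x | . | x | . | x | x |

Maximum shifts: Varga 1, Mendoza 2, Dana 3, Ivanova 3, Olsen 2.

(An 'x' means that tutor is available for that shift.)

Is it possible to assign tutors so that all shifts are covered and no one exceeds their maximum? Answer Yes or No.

Total capacity is 1+2+3+3+2 = 11 but 12 worker-slots are needed — infeasible.

No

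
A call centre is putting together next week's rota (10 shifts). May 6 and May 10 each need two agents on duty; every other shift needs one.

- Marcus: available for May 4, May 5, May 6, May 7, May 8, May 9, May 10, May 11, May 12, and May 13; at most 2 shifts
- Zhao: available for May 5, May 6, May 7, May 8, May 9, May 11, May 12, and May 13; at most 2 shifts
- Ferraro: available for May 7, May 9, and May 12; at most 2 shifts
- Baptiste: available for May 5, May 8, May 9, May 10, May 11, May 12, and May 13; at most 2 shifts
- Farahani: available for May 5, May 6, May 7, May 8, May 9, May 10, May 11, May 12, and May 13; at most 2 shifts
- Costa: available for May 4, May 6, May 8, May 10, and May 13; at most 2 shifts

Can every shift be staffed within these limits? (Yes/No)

Yes

One valid schedule: May 4→Marcus, May 5→Marcus, May 6→Farahani+Costa, May 7→Zhao, May 8→Baptiste, May 9→Ferraro, May 10→Farahani+Costa, May 11→Zhao, May 12→Ferraro, May 13→Baptiste.
Loads: Marcus 2/2, Zhao 2/2, Ferraro 2/2, Baptiste 2/2, Farahani 2/2, Costa 2/2 — all within limits.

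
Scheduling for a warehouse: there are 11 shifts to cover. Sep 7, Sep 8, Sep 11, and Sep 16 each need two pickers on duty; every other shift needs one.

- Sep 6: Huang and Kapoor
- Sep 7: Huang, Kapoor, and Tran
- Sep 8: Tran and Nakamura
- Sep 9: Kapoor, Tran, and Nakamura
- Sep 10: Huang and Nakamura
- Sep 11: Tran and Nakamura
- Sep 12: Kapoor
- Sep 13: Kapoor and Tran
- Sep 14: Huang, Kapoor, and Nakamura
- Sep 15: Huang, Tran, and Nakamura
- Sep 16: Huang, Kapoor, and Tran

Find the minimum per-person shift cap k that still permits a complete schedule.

4

With 4 pickers and 15 worker-slots to fill, someone must work at least ⌈15/4⌉ = 4 shifts, so k ≥ 4.
k = 4 works: Sep 6→Huang, Sep 7→Huang+Kapoor, Sep 8→Tran+Nakamura, Sep 9→Kapoor, Sep 10→Huang, Sep 11→Tran+Nakamura, Sep 12→Kapoor, Sep 13→Kapoor, Sep 14→Nakamura, Sep 15→Tran, Sep 16→Huang+Tran.
Loads: Huang 4, Kapoor 4, Tran 4, Nakamura 3 — all ≤ 4.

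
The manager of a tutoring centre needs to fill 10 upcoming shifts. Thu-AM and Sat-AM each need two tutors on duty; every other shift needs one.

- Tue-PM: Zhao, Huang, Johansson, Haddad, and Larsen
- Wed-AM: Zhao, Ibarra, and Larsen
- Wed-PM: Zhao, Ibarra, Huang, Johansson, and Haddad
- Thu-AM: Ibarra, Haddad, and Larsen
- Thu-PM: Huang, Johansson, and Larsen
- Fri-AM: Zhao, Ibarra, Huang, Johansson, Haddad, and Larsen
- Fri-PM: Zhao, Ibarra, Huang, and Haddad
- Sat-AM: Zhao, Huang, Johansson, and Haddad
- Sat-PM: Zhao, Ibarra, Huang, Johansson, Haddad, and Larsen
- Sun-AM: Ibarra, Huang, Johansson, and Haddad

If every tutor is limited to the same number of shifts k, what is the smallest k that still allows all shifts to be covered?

2

With 6 tutors and 12 worker-slots to fill, someone must work at least ⌈12/6⌉ = 2 shifts, so k ≥ 2.
k = 2 works: Tue-PM→Huang, Wed-AM→Zhao, Wed-PM→Johansson, Thu-AM→Ibarra+Haddad, Thu-PM→Huang, Fri-AM→Larsen, Fri-PM→Zhao, Sat-AM→Johansson+Haddad, Sat-PM→Larsen, Sun-AM→Ibarra.
Loads: Zhao 2, Ibarra 2, Huang 2, Johansson 2, Haddad 2, Larsen 2 — all ≤ 2.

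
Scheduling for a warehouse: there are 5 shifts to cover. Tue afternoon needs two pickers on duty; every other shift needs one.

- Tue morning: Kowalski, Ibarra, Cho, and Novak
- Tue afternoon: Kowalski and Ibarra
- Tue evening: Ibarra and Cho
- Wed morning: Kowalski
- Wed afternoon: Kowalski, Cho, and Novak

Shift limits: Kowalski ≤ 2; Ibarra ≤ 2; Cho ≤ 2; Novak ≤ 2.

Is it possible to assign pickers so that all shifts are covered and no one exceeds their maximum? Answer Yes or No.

Tue afternoon can only be covered by Kowalski and Ibarra, so that assignment is forced.
Wed morning can only be covered by Kowalski, so that assignment is forced.
One valid schedule: Tue morning→Cho, Tue afternoon→Kowalski+Ibarra, Tue evening→Ibarra, Wed morning→Kowalski, Wed afternoon→Cho.
Loads: Kowalski 2/2, Ibarra 2/2, Cho 2/2, Novak 0/2 — all within limits.

Yes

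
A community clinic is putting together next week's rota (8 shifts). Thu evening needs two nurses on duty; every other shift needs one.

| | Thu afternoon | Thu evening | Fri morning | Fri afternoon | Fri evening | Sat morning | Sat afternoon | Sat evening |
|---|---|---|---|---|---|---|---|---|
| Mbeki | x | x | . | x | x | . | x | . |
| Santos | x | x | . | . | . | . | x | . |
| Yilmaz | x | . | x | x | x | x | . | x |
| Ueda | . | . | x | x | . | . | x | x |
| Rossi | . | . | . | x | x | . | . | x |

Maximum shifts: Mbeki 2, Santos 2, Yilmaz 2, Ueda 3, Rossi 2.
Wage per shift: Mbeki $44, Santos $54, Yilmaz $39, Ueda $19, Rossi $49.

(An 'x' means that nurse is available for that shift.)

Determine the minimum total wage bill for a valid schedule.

$326

Thu evening can only be covered by Mbeki and Santos, so that assignment is forced.
Sat morning can only be covered by Yilmaz, so that assignment is forced.
Picking the cheapest available nurse for each shift independently would cost $291, but that ignores the shift limits.
An optimal schedule: Thu afternoon→Yilmaz, Thu evening→Mbeki+Santos, Fri morning→Ueda, Fri afternoon→Rossi, Fri evening→Mbeki, Sat morning→Yilmaz, Sat afternoon→Ueda, Sat evening→Ueda.
Total: 39 + 44 + 54 + 19 + 49 + 44 + 39 + 19 + 19 = $326.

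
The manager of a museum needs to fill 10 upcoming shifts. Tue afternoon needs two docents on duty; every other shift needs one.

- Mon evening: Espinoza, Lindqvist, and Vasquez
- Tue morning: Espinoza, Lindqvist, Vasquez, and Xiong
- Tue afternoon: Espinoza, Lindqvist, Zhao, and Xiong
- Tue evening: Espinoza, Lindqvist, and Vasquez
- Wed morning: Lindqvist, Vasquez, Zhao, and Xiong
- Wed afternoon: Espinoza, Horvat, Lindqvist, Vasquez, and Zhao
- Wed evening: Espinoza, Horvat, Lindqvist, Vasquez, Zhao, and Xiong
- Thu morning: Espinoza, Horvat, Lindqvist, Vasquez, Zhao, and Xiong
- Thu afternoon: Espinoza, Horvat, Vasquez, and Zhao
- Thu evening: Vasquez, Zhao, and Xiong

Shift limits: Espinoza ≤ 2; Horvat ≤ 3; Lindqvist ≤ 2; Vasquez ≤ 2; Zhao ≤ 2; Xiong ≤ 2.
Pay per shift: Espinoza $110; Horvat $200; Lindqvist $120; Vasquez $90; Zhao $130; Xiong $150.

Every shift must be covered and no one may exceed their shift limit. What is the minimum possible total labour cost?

Picking the cheapest available docent for each shift independently would cost $1040, but that ignores the shift limits.
An optimal schedule: Mon evening→Vasquez, Tue morning→Espinoza, Tue afternoon→Zhao+Xiong, Tue evening→Vasquez, Wed morning→Lindqvist, Wed afternoon→Lindqvist, Wed evening→Xiong, Thu morning→Horvat, Thu afternoon→Espinoza, Thu evening→Zhao.
Total: 90 + 110 + 130 + 150 + 90 + 120 + 120 + 150 + 200 + 110 + 130 = $1400.

$1400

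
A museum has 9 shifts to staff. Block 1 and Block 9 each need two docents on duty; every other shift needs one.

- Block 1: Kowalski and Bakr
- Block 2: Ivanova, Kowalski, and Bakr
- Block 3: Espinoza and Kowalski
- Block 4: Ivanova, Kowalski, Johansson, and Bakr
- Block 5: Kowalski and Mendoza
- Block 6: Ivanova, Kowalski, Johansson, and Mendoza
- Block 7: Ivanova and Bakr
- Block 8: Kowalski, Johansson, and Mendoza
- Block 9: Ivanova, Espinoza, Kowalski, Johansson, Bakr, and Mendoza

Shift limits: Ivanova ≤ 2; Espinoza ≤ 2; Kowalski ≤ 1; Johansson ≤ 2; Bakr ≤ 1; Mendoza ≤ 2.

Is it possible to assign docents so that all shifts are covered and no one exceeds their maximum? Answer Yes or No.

Total capacity is 2+2+1+2+1+2 = 10 but 11 worker-slots are needed — infeasible.

No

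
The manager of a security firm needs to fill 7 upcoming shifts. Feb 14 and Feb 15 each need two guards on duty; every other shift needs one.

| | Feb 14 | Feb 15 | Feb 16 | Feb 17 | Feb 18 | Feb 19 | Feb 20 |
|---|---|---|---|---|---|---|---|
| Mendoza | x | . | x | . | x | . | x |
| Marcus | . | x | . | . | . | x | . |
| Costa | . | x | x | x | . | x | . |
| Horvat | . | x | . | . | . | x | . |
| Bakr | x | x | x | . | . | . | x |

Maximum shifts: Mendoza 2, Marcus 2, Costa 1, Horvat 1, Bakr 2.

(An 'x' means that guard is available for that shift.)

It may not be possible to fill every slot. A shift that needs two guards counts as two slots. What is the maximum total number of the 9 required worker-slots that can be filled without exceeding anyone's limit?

8

Total capacity across all guards is 2+2+1+1+2 = 8, and 9 slots are needed, so at most 8 can be filled.
An assignment achieving 8: Feb 14→Mendoza+Bakr, Feb 15→Marcus+Horvat, Feb 17→Costa, Feb 18→Mendoza, Feb 19→Marcus, Feb 20→Bakr.
Loads: Mendoza 2/2, Marcus 2/2, Costa 1/1, Horvat 1/1, Bakr 2/2.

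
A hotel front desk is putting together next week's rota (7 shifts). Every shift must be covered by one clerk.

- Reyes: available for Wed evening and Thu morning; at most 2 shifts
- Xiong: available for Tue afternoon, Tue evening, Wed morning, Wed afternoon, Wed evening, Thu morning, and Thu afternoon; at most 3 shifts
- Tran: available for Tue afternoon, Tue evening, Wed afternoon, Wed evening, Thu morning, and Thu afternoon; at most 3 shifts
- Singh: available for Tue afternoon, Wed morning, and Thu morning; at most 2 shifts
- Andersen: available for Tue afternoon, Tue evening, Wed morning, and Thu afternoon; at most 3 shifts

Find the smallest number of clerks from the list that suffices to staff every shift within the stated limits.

7 slots to fill and no one can take more than 3, so at least ⌈7/3⌉ = 3 clerks are needed.
Reyes, Xiong, and Tran alone can cover everything: Tue afternoon→Xiong, Tue evening→Xiong, Wed morning→Xiong, Wed afternoon→Tran, Wed evening→Reyes, Thu morning→Reyes, Thu afternoon→Tran.

3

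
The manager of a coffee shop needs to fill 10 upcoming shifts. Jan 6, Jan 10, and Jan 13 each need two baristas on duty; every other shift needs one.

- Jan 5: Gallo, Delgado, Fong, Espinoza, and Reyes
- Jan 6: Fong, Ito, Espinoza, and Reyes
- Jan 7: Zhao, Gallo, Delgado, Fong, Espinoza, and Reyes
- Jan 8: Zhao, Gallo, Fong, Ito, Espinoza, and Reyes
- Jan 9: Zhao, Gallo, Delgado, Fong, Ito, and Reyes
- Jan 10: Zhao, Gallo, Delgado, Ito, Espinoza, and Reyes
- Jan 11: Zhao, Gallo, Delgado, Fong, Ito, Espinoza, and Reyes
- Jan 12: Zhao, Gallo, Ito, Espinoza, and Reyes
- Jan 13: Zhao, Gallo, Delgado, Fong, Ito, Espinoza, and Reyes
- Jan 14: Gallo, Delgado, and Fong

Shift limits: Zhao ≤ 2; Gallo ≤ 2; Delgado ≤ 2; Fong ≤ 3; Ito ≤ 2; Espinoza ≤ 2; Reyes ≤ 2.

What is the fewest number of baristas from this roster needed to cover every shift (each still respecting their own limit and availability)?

13 slots to fill and no one can take more than 3, so at least ⌈13/3⌉ = 5 baristas are needed.
Any 5 baristas together have capacity at most 3+2+2+2+2 = 11 < 13 slots, so 5 can never suffice.
Zhao, Gallo, Delgado, Fong, Ito, and Espinoza alone can cover everything: Jan 5→Gallo, Jan 6→Fong+Ito, Jan 7→Zhao, Jan 8→Fong, Jan 9→Delgado, Jan 10→Ito+Espinoza, Jan 11→Delgado, Jan 12→Zhao, Jan 13→Fong+Espinoza, Jan 14→Gallo.

6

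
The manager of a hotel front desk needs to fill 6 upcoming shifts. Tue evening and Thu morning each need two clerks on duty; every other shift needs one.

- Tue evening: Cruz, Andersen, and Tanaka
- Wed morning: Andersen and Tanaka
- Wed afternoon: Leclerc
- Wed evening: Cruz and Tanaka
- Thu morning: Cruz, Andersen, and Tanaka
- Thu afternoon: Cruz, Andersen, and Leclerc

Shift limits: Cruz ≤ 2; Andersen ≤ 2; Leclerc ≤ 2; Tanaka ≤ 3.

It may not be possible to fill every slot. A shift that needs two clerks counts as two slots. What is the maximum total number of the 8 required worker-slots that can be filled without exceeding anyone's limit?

8

Total capacity across all clerks is 2+2+2+3 = 9, and 8 slots are needed, so at most 8 can be filled.
An assignment achieving 8: Tue evening→Cruz+Tanaka, Wed morning→Andersen, Wed afternoon→Leclerc, Wed evening→Cruz, Thu morning→Andersen+Tanaka, Thu afternoon→Leclerc.
Loads: Cruz 2/2, Andersen 2/2, Leclerc 2/2, Tanaka 2/3.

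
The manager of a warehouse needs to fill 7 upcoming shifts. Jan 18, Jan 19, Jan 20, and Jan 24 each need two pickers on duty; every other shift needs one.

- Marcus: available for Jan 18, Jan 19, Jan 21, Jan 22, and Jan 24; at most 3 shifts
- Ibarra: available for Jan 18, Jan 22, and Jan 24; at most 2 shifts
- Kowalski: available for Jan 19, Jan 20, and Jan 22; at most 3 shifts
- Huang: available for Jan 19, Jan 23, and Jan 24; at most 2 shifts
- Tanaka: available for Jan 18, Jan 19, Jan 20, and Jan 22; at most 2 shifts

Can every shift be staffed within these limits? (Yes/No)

Jan 20 can only be covered by Kowalski and Tanaka, so that assignment is forced.
Jan 21 can only be covered by Marcus, so that assignment is forced.
Jan 23 can only be covered by Huang, so that assignment is forced.
One valid schedule: Jan 18→Marcus+Ibarra, Jan 19→Kowalski+Huang, Jan 20→Kowalski+Tanaka, Jan 21→Marcus, Jan 22→Kowalski, Jan 23→Huang, Jan 24→Marcus+Ibarra.
Loads: Marcus 3/3, Ibarra 2/2, Kowalski 3/3, Huang 2/2, Tanaka 1/2 — all within limits.

Yes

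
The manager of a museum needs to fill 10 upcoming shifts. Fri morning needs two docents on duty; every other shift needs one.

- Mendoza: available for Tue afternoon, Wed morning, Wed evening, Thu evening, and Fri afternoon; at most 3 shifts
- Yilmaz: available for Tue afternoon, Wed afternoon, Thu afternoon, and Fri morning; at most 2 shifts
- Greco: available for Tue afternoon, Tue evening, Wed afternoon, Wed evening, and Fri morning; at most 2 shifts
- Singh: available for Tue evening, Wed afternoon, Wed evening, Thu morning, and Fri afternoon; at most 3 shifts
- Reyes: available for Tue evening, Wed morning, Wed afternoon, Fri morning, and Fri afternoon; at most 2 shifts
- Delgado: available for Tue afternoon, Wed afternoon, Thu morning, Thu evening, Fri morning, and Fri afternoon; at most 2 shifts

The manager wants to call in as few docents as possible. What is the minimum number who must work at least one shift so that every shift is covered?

11 slots to fill and no one can take more than 3, so at least ⌈11/3⌉ = 4 docents are needed.
Any 4 docents together have capacity at most 3+3+2+2 = 10 < 11 slots, so 4 can never suffice.
Mendoza, Yilmaz, Greco, Singh, and Reyes alone can cover everything: Tue afternoon→Mendoza, Tue evening→Greco, Wed morning→Mendoza, Wed afternoon→Singh, Wed evening→Greco, Thu morning→Singh, Thu afternoon→Yilmaz, Thu evening→Mendoza, Fri morning→Yilmaz+Reyes, Fri afternoon→Singh.

5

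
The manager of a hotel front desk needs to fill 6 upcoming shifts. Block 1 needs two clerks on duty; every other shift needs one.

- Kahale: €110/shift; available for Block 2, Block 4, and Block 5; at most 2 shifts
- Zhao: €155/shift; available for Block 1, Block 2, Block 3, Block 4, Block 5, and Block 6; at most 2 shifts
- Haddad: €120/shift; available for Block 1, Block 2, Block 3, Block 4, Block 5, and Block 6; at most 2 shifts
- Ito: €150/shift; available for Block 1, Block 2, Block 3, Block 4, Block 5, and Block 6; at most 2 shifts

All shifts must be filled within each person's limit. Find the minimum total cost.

Picking the cheapest available clerk for each shift independently would cost €840, but that ignores the shift limits.
An optimal schedule: Block 1→Haddad+Ito, Block 2→Kahale, Block 3→Haddad, Block 4→Kahale, Block 5→Zhao, Block 6→Ito.
Total: 120 + 150 + 110 + 120 + 110 + 155 + 150 = €915.

€915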